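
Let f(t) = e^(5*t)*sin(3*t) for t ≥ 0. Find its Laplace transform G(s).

L{sin(3t)} = 3/(s^2 + 9).
By the first shifting theorem, multiplying by e^(5t) replaces s with s - 5.

G(s) = 3/((s - 5)^2 + 9)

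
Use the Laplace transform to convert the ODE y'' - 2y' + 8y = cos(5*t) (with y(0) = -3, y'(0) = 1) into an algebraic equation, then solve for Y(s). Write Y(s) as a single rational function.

Laplace-transform each side.
Using L{y''} = s^2 Y - s·y(0) - y'(0) and L{y'} = sY - y(0), with y(0) = -3, y'(0) = 1, the left side becomes (s^2 - 2*s + 8)Y - (-3*s + 7).
The right side is L{cos(5*t)} = s/(s^2 + 25).
So (s^2 - 2*s + 8)Y = s/(s^2 + 25) + (-3*s + 7).
Solve for Y(s) and write it as one ratio of polynomials.

Y(s) = (-3*s^3 + 7*s^2 - 74*s + 175)/(s^4 - 2*s^3 + 33*s^2 - 50*s + 200)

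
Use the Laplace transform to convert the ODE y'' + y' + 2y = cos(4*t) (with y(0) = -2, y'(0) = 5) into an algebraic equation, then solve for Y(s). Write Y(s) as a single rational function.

Y(s) = (-2*s^3 + 3*s^2 - 31*s + 48)/(s^4 + s^3 + 18*s^2 + 16*s + 32)

Take the Laplace transform of both sides.
The derivative rules (L{y''} = s^2 Y - s·y(0) - y'(0) and L{y'} = sY - y(0), with y(0) = -2, y'(0) = 5) turn the left side into (s^2 + s + 2)Y - (-2*s + 3).
The right side is L{cos(4*t)} = s/(s^2 + 16).
So (s^2 + s + 2)Y = s/(s^2 + 16) + (-2*s + 3).
Divide through and combine into a single rational function.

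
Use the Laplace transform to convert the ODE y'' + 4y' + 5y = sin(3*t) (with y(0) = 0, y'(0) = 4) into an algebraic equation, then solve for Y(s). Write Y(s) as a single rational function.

Y(s) = (4*s^2 + 39)/(s^4 + 4*s^3 + 14*s^2 + 36*s + 45)

Transform both sides with L{·}.
The derivative rules (L{y''} = s^2 Y - s·y(0) - y'(0) and L{y'} = sY - y(0), with y(0) = 0, y'(0) = 4) turn the left side into (s^2 + 4*s + 5)Y - (4).
The right side is L{sin(3*t)} = 3/(s^2 + 9).
So (s^2 + 4*s + 5)Y = 3/(s^2 + 9) + (4).
Isolate Y and clear denominators.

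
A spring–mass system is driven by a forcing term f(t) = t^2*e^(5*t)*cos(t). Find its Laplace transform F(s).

F(s) = 2*(s - 5)*(s^2 - 10*s + 22)/(s^2 - 10*s + 26)^3

L{cos(t)} = s/(s^2 + 1).
Multiplying by e^(5t) shifts s → s - 5, so L{e^(5*t)*cos(t)} = (s - 5)/((s - 5)^2 + 1).
Then apply L{t^2·g(t)} = (-1)^2 d^2/ds^2[G(s)] with G(s) = (s - 5)/((s - 5)^2 + 1):
differentiating 2 times and applying the sign gives 2*(s - 5)*(s^2 - 10*s + 22)/(s^2 - 10*s + 26)^3.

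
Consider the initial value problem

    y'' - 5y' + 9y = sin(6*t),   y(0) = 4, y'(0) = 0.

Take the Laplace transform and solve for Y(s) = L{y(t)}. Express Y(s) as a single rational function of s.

Apply the Laplace transform to the equation.
The derivative rules (L{y''} = s^2 Y - s·y(0) - y'(0) and L{y'} = sY - y(0), with y(0) = 4, y'(0) = 0) turn the left side into (s^2 - 5*s + 9)Y - (4*s - 20).
The right side is L{sin(6*t)} = 6/(s^2 + 36).
So (s^2 - 5*s + 9)Y = 6/(s^2 + 36) + (4*s - 20).
Isolate Y and clear denominators.

Y(s) = (4*s^3 - 20*s^2 + 144*s - 714)/(s^4 - 5*s^3 + 45*s^2 - 180*s + 324)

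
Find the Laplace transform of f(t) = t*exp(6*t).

(s - 6)^(-2)

L{t} = 1!/s^2 = 1/s^2.
By the first shifting theorem, multiplying by e^(6t) replaces s with s - 6.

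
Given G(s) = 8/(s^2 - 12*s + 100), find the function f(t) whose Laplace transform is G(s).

Rewrite the denominator: s^2 - 12*s + 100 = (s - 6)^2 + 64.
The form in (s - 6) signals a first-shifting-theorem factor e^(6t).
Since L{sin(8t)} = 8/(s^2 + 64), the inverse is e^(6*t)*sin(8*t).

f(t) = exp(6*t)*sin(8*t)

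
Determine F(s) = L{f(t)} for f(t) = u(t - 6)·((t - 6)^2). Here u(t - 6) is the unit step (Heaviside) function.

By the second shifting theorem, L{u(t - c)·g(t - c)} = e^(-cs)·G(s) with c = 6 and G(s) = L{g(t)}.
L{t^2} = 2!/s^3 = 2/s^3.

F(s) = 2*exp(-6*s)/s^3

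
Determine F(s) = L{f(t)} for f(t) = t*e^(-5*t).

L{e^(-5t)} = 1/(s + 5).
Then apply L{t·g(t)} = -d/ds[G(s)] with G(s) = 1/(s + 5):
differentiating 1 time and applying the sign gives (s + 5)^(-2).

F(s) = (s + 5)^(-2)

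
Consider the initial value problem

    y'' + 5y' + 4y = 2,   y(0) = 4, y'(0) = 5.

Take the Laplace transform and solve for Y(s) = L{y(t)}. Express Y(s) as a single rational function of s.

Y(s) = (4*s^2 + 25*s + 2)/(s^3 + 5*s^2 + 4*s)

Apply the Laplace transform to the equation.
The derivative rules (L{y''} = s^2 Y - s·y(0) - y'(0) and L{y'} = sY - y(0), with y(0) = 4, y'(0) = 5) turn the left side into (s^2 + 5*s + 4)Y - (4*s + 25).
The right side is L{2} = 2/s.
So (s^2 + 5*s + 4)Y = 2/s + (4*s + 25).
Solve for Y(s) and write it as one ratio of polynomials.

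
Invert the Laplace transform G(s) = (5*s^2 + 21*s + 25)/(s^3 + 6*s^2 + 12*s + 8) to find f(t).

f(t) = 3*t^2*exp(-2*t)/2 + t*exp(-2*t) + 5*exp(-2*t)

Factor the denominator: s^3 + 6*s^2 + 12*s + 8 = (s + 2)^3.
Partial fraction decomposition gives [5/(s + 2)] + [(s + 2)^(-2)] + [3/(s + 2)^3].
Invert each term: 5/(s + 2) ↔ 5e^(-2t); 1/(s + 2)^2 ↔ t·e^(-2t); 3/(s + 2)^3 ↔ (3/2)t^2·e^(-2t).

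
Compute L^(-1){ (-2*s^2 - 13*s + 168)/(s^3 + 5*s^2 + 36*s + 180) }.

Factor the denominator: s^3 + 5*s^2 + 36*s + 180 = (s + 5)*(s^2 + 36).
Partial fraction decomposition gives [3/(s + 5)] + [-5*s/(s^2 + 36)] + [12/(s^2 + 36)].
Invert each term: 3/(s + 5) ↔ 3e^(-5t); -5·s/(s^2 + 36) ↔ -5cos(6t); 2·6/(s^2 + 36) ↔ 2sin(6t).

2*sin(6*t) - 5*cos(6*t) + 3*exp(-5*t)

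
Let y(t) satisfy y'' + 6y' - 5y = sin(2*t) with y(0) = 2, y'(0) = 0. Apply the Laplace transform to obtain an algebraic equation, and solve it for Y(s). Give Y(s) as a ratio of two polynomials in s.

Y(s) = (2*s^3 + 12*s^2 + 8*s + 50)/(s^4 + 6*s^3 - s^2 + 24*s - 20)

Laplace-transform each side.
Using L{y''} = s^2 Y - s·y(0) - y'(0) and L{y'} = sY - y(0), with y(0) = 2, y'(0) = 0, the left side becomes (s^2 + 6*s - 5)Y - (2*s + 12).
The right side is L{sin(2*t)} = 2/(s^2 + 4).
So (s^2 + 6*s - 5)Y = 2/(s^2 + 4) + (2*s + 12).
Divide through and combine into a single rational function.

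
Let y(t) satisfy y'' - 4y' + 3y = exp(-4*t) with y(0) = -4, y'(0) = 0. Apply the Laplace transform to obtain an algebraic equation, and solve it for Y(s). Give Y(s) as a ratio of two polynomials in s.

Laplace-transform each side.
The derivative rules (L{y''} = s^2 Y - s·y(0) - y'(0) and L{y'} = sY - y(0), with y(0) = -4, y'(0) = 0) turn the left side into (s^2 - 4*s + 3)Y - (-4*s + 16).
The right side is L{exp(-4*t)} = 1/(s + 4).
So (s^2 - 4*s + 3)Y = 1/(s + 4) + (-4*s + 16).
Solve for Y(s) and write it as one ratio of polynomials.

Y(s) = (-4*s^2 + 65)/(s^3 - 13*s + 12)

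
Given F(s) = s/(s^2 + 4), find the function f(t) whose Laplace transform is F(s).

f(t) = cos(2*t)

Since L{cos(2t)} = s/(s^2 + 4), the inverse is cos(2*t).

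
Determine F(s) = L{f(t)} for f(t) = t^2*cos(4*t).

L{cos(4t)} = s/(s^2 + 16).
Then apply L{t^2·g(t)} = (-1)^2 d^2/ds^2[G(s)] with G(s) = s/(s^2 + 16):
differentiating 2 times and applying the sign gives 2*s*(s^2 - 48)/(s^2 + 16)^3.

F(s) = 2*s*(s^2 - 48)/(s^2 + 16)^3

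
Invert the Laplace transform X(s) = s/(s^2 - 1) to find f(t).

f(t) = cosh(t)

Since L{cosh(t)} = s/(s^2 - 1), the inverse is cosh(t).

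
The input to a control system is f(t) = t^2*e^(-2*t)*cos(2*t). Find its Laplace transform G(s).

L{cos(2t)} = s/(s^2 + 4).
Multiplying by e^(-2t) shifts s → s + 2, so L{e^(-2*t)*cos(2*t)} = (s + 2)/((s + 2)^2 + 4).
Then apply L{t^2·g(t)} = (-1)^2 d^2/ds^2[H(s)] with H(s) = (s + 2)/((s + 2)^2 + 4):
differentiating 2 times and applying the sign gives 2*(s + 2)*(s^2 + 4*s - 8)/(s^2 + 4*s + 8)^3.

G(s) = 2*(s + 2)*(s^2 + 4*s - 8)/(s^2 + 4*s + 8)^3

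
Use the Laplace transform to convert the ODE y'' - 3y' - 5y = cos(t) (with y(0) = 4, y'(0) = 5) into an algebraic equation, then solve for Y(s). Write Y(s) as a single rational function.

Apply the Laplace transform to the equation.
The derivative rules (L{y''} = s^2 Y - s·y(0) - y'(0) and L{y'} = sY - y(0), with y(0) = 4, y'(0) = 5) turn the left side into (s^2 - 3*s - 5)Y - (4*s - 7).
The right side is L{cos(t)} = s/(s^2 + 1).
So (s^2 - 3*s - 5)Y = s/(s^2 + 1) + (4*s - 7).
Solve for Y(s) and write it as one ratio of polynomials.

Y(s) = (4*s^3 - 7*s^2 + 5*s - 7)/(s^4 - 3*s^3 - 4*s^2 - 3*s - 5)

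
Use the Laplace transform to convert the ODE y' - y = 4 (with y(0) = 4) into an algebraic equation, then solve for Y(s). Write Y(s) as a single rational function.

Y(s) = (4*s + 4)/(s^2 - s)

Apply the Laplace transform to the equation.
The derivative rules (L{y'} = sY - y(0) = sY - 4) turn the left side into (s - 1)Y - (4).
The right side is L{4} = 4/s.
So (s - 1)Y = 4/s + (4).
Divide through and combine into a single rational function.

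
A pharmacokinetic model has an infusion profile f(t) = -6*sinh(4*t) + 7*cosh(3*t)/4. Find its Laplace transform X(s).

By linearity of the Laplace transform, transform each term separately.
(7/4)·[L{cosh(3t)} = s/(s^2 - 9)]; (-6)·[L{sinh(4t)} = 4/(s^2 - 16)].

X(s) = 7*s/(4*(s^2 - 9)) - 24/(s^2 - 16)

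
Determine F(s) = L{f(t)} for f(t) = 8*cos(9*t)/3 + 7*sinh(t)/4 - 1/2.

Apply the Laplace transform termwise.
(7/4)·[L{sinh(t)} = 1/(s^2 - 1)]; L{-1/2} = (-1/2)/s; (8/3)·[L{cos(9t)} = s/(s^2 + 81)].

F(s) = 8*s/(3*(s^2 + 81)) + 7/(4*(s^2 - 1)) - 1/(2*s)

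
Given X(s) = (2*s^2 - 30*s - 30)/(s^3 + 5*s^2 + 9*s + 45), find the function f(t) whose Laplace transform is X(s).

Factor the denominator: s^3 + 5*s^2 + 9*s + 45 = (s + 5)*(s^2 + 9).
Partial fraction decomposition gives [5/(s + 5)] + [-3*s/(s^2 + 9)] + [-15/(s^2 + 9)].
Invert each term: 5/(s + 5) ↔ 5e^(-5t); -3·s/(s^2 + 9) ↔ -3cos(3t); -5·3/(s^2 + 9) ↔ -5sin(3t).

f(t) = -5*sin(3*t) - 3*cos(3*t) + 5*exp(-5*t)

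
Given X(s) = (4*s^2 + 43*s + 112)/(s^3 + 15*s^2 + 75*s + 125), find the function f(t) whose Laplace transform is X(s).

f(t) = -3*t^2*exp(-5*t)/2 + 3*t*exp(-5*t) + 4*exp(-5*t)

Factor the denominator: s^3 + 15*s^2 + 75*s + 125 = (s + 5)^3.
Partial fraction decomposition gives [4/(s + 5)] + [3/(s + 5)^2] + [-3/(s + 5)^3].
Invert each term: 4/(s + 5) ↔ 4e^(-5t); 3/(s + 5)^2 ↔ 3t·e^(-5t); -3/(s + 5)^3 ↔ (-3/2)t^2·e^(-5t).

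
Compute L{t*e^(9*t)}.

(s - 9)^(-2)

L{e^(9t)} = 1/(s - 9).
Then apply L{t·g(t)} = -d/ds[G(s)] with G(s) = 1/(s - 9):
differentiating 1 time and applying the sign gives (s - 9)^(-2).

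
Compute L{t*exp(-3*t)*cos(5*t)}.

(s - 2)*(s + 8)/(s^2 + 6*s + 34)^2

L{cos(5t)} = s/(s^2 + 25).
Multiplying by e^(-3t) shifts s → s + 3, so L{exp(-3*t)*cos(5*t)} = (s + 3)/((s + 3)^2 + 25).
Then apply L{t·g(t)} = -d/ds[G(s)] with G(s) = (s + 3)/((s + 3)^2 + 25):
differentiating 1 time and applying the sign gives (s - 2)*(s + 8)/(s^2 + 6*s + 34)^2.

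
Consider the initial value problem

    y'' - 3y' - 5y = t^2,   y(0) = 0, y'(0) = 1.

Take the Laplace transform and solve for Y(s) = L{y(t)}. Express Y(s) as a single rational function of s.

Y(s) = (s^3 + 2)/(s^5 - 3*s^4 - 5*s^3)

Take the Laplace transform of both sides.
With L{y''} = s^2 Y - s·y(0) - y'(0) and L{y'} = sY - y(0), with y(0) = 0, y'(0) = 1: the LHS transforms to (s^2 - 3*s - 5)Y - (1).
The right side is L{t^2} = 2/s^3.
So (s^2 - 3*s - 5)Y = 2/s^3 + (1).
Isolate Y and clear denominators.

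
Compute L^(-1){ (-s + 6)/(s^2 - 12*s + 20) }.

Rewrite the denominator: s^2 - 12*s + 20 = (s - 6)^2 - 16.
The form in (s - 6) signals a first-shifting-theorem factor e^(6t).
Since L{cosh(4t)} = s/(s^2 - 16), the inverse is e^(6*t)*cosh(4*t), scaled by -1.

-exp(6*t)*cosh(4*t)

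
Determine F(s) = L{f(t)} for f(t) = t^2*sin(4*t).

L{sin(4t)} = 4/(s^2 + 16).
Then apply L{t^2·g(t)} = (-1)^2 d^2/ds^2[G(s)] with G(s) = 4/(s^2 + 16):
differentiating 2 times and applying the sign gives 8*(3*s^2 - 16)/(s^2 + 16)^3.

F(s) = 8*(3*s^2 - 16)/(s^2 + 16)^3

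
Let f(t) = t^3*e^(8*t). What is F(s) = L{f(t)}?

L{t^3} = 3!/s^4 = 6/s^4.
By the first shifting theorem, multiplying by e^(8t) replaces s with s - 8.

F(s) = 6/(s - 8)^4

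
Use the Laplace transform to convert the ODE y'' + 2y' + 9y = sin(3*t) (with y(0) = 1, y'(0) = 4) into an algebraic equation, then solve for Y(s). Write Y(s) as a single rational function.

Take the Laplace transform of both sides.
Using L{y''} = s^2 Y - s·y(0) - y'(0) and L{y'} = sY - y(0), with y(0) = 1, y'(0) = 4, the left side becomes (s^2 + 2*s + 9)Y - (s + 6).
The right side is L{sin(3*t)} = 3/(s^2 + 9).
So (s^2 + 2*s + 9)Y = 3/(s^2 + 9) + (s + 6).
Divide through and combine into a single rational function.

Y(s) = (s^3 + 6*s^2 + 9*s + 57)/(s^4 + 2*s^3 + 18*s^2 + 18*s + 81)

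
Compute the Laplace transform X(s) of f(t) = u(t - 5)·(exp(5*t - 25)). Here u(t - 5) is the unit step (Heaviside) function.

By the second shifting theorem, L{u(t - c)·g(t - c)} = e^(-cs)·G(s) with c = 5 and G(s) = L{g(t)}.
L{e^(5t)} = 1/(s - 5).

X(s) = exp(-5*s)/(s - 5)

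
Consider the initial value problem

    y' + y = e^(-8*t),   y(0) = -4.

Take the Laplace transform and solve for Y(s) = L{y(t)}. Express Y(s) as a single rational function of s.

Y(s) = (-4*s - 31)/(s^2 + 9*s + 8)

Apply the Laplace transform to the equation.
With L{y'} = sY - y(0) = sY - (-4): the LHS transforms to (s + 1)Y - (-4).
The right side is L{e^(-8*t)} = 1/(s + 8).
So (s + 1)Y = 1/(s + 8) + (-4).
Divide through and combine into a single rational function.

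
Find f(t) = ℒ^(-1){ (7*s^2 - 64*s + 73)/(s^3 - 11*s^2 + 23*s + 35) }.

Factor the denominator: s^3 - 11*s^2 + 23*s + 35 = (s - 7)*(s - 5)*(s + 1).
Partial fraction decomposition gives [-2/(s - 7)] + [6/(s - 5)] + [3/(s + 1)].
Invert each term: -2/(s - 7) ↔ -2e^(7t); 6/(s - 5) ↔ 6e^(5t); 3/(s + 1) ↔ 3e^(-t).

f(t) = -2*exp(7*t) + 6*exp(5*t) + 3*exp(-t)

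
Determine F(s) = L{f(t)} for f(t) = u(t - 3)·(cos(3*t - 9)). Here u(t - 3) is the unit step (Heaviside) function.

F(s) = s*exp(-3*s)/(s^2 + 9)

By the second shifting theorem, L{u(t - c)·g(t - c)} = e^(-cs)·G(s) with c = 3 and G(s) = L{g(t)}.
L{cos(3t)} = s/(s^2 + 9).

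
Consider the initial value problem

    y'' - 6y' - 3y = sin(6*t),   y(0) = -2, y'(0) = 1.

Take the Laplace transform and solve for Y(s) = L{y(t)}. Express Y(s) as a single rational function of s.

Y(s) = (-2*s^3 + 13*s^2 - 72*s + 474)/(s^4 - 6*s^3 + 33*s^2 - 216*s - 108)

Take the Laplace transform of both sides.
The derivative rules (L{y''} = s^2 Y - s·y(0) - y'(0) and L{y'} = sY - y(0), with y(0) = -2, y'(0) = 1) turn the left side into (s^2 - 6*s - 3)Y - (-2*s + 13).
The right side is L{sin(6*t)} = 6/(s^2 + 36).
So (s^2 - 6*s - 3)Y = 6/(s^2 + 36) + (-2*s + 13).
Divide through and combine into a single rational function.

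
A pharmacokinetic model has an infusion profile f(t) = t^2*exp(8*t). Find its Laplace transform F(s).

L{t^2} = 2!/s^3 = 2/s^3.
By the first shifting theorem, multiplying by e^(8t) replaces s with s - 8.

F(s) = 2/(s - 8)^3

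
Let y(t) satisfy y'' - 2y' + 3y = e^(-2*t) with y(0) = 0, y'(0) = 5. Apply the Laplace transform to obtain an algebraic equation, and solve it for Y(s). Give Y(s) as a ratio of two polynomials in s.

Transform both sides with L{·}.
With L{y''} = s^2 Y - s·y(0) - y'(0) and L{y'} = sY - y(0), with y(0) = 0, y'(0) = 5: the LHS transforms to (s^2 - 2*s + 3)Y - (5).
The right side is L{e^(-2*t)} = 1/(s + 2).
So (s^2 - 2*s + 3)Y = 1/(s + 2) + (5).
Isolate Y and clear denominators.

Y(s) = (5*s + 11)/(s^3 - s + 6)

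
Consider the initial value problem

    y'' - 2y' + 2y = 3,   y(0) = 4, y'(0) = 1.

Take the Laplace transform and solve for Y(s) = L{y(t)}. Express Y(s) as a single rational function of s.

Apply the Laplace transform to the equation.
Using L{y''} = s^2 Y - s·y(0) - y'(0) and L{y'} = sY - y(0), with y(0) = 4, y'(0) = 1, the left side becomes (s^2 - 2*s + 2)Y - (4*s - 7).
The right side is L{3} = 3/s.
So (s^2 - 2*s + 2)Y = 3/s + (4*s - 7).
Solve for Y(s) and write it as one ratio of polynomials.

Y(s) = (4*s^2 - 7*s + 3)/(s^3 - 2*s^2 + 2*s)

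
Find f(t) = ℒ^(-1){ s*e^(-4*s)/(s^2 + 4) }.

The factor e^(-4s) signals a time shift by c = 4 (second shifting theorem).
L{cos(2t)} = s/(s^2 + 4), so L^-1{s/(s^2 + 4)} = cos(2*t).
Hence the inverse is u(t - 4) times that function evaluated at t - 4.

f(t) = Heaviside(t - 4)*(cos(2*t - 8))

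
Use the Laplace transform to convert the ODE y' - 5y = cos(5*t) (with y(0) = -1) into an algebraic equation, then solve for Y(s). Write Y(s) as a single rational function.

Y(s) = (-s^2 + s - 25)/(s^3 - 5*s^2 + 25*s - 125)

Apply the Laplace transform to the equation.
With L{y'} = sY - y(0) = sY - (-1): the LHS transforms to (s - 5)Y - (-1).
The right side is L{cos(5*t)} = s/(s^2 + 25).
So (s - 5)Y = s/(s^2 + 25) + (-1).
Solve for Y(s) and write it as one ratio of polynomials.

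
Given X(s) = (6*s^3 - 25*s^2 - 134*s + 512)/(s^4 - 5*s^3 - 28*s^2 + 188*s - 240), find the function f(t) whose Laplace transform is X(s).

f(t) = -exp(5*t) + 2*exp(4*t) + 4*exp(2*t) + exp(-6*t)

Factor the denominator: s^4 - 5*s^3 - 28*s^2 + 188*s - 240 = (s - 5)*(s - 4)*(s - 2)*(s + 6).
Partial fraction decomposition gives [4/(s - 2)] + [-1/(s - 5)] + [2/(s - 4)] + [1/(s + 6)].
Invert each term: 4/(s - 2) ↔ 4e^(2t); -1/(s - 5) ↔ -e^(5t); 2/(s - 4) ↔ 2e^(4t); 1/(s + 6) ↔ e^(-6t).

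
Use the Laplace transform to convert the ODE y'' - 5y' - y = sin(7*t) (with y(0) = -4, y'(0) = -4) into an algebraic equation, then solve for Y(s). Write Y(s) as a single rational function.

Y(s) = (-4*s^3 + 16*s^2 - 196*s + 791)/(s^4 - 5*s^3 + 48*s^2 - 245*s - 49)

Take the Laplace transform of both sides.
Using L{y''} = s^2 Y - s·y(0) - y'(0) and L{y'} = sY - y(0), with y(0) = -4, y'(0) = -4, the left side becomes (s^2 - 5*s - 1)Y - (-4*s + 16).
The right side is L{sin(7*t)} = 7/(s^2 + 49).
So (s^2 - 5*s - 1)Y = 7/(s^2 + 49) + (-4*s + 16).
Divide through and combine into a single rational function.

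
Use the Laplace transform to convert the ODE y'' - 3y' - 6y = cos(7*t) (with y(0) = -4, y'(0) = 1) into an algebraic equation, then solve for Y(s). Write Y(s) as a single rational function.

Y(s) = (-4*s^3 + 13*s^2 - 195*s + 637)/(s^4 - 3*s^3 + 43*s^2 - 147*s - 294)

Take the Laplace transform of both sides.
Using L{y''} = s^2 Y - s·y(0) - y'(0) and L{y'} = sY - y(0), with y(0) = -4, y'(0) = 1, the left side becomes (s^2 - 3*s - 6)Y - (-4*s + 13).
The right side is L{cos(7*t)} = s/(s^2 + 49).
So (s^2 - 3*s - 6)Y = s/(s^2 + 49) + (-4*s + 13).
Solve for Y(s) and write it as one ratio of polynomials.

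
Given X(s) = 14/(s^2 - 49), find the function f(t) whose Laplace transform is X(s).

Since L{sinh(7t)} = 7/(s^2 - 49), the inverse is sinh(7*t), scaled by 2.

f(t) = 2*sinh(7*t)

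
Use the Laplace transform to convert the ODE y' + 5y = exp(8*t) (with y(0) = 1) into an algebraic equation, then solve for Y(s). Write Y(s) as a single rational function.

Laplace-transform each side.
With L{y'} = sY - y(0) = sY - 1: the LHS transforms to (s + 5)Y - (1).
The right side is L{exp(8*t)} = 1/(s - 8).
So (s + 5)Y = 1/(s - 8) + (1).
Divide through and combine into a single rational function.

Y(s) = (s - 7)/(s^2 - 3*s - 40)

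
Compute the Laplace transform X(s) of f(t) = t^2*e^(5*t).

X(s) = 2/(s - 5)^3

L{e^(5t)} = 1/(s - 5).
Then apply L{t^2·g(t)} = (-1)^2 d^2/ds^2[G(s)] with G(s) = 1/(s - 5):
differentiating 2 times and applying the sign gives 2/(s - 5)^3.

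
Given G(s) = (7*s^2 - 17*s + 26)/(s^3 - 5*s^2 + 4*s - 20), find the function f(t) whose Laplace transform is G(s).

Factor the denominator: s^3 - 5*s^2 + 4*s - 20 = (s - 5)*(s^2 + 4).
Partial fraction decomposition gives [4/(s - 5)] + [3*s/(s^2 + 4)] + [-2/(s^2 + 4)].
Invert each term: 4/(s - 5) ↔ 4e^(5t); 3·s/(s^2 + 4) ↔ 3cos(2t); -1·2/(s^2 + 4) ↔ -sin(2t).

f(t) = 4*exp(5*t) - sin(2*t) + 3*cos(2*t)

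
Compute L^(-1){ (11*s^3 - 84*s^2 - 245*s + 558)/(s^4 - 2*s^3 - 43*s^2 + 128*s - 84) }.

-6*exp(6*t) + 5*exp(2*t) + 6*exp(t) + 6*exp(-7*t)

Factor the denominator: s^4 - 2*s^3 - 43*s^2 + 128*s - 84 = (s - 6)*(s - 2)*(s - 1)*(s + 7).
Partial fraction decomposition gives [5/(s - 2)] + [6/(s - 1)] + [-6/(s - 6)] + [6/(s + 7)].
Invert each term: 5/(s - 2) ↔ 5e^(2t); 6/(s - 1) ↔ 6e^(t); -6/(s - 6) ↔ -6e^(6t); 6/(s + 7) ↔ 6e^(-7t).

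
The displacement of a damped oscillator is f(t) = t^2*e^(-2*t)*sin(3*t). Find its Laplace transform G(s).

L{sin(3t)} = 3/(s^2 + 9).
Multiplying by e^(-2t) shifts s → s + 2, so L{e^(-2*t)*sin(3*t)} = 3/((s + 2)^2 + 9).
Then apply L{t^2·g(t)} = (-1)^2 d^2/ds^2[H(s)] with H(s) = 3/((s + 2)^2 + 9):
differentiating 2 times and applying the sign gives 18*(s^2 + 4*s + 1)/(s^2 + 4*s + 13)^3.

G(s) = 18*(s^2 + 4*s + 1)/(s^2 + 4*s + 13)^3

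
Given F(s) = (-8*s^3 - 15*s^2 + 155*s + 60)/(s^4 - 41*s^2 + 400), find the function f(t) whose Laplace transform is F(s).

f(t) = -6*exp(5*t) + exp(4*t) - 4*exp(-4*t) + exp(-5*t)

Factor the denominator: s^4 - 41*s^2 + 400 = (s - 5)*(s - 4)*(s + 4)*(s + 5).
Partial fraction decomposition gives [-4/(s + 4)] + [1/(s + 5)] + [-6/(s - 5)] + [1/(s - 4)].
Invert each term: -4/(s + 4) ↔ -4e^(-4t); 1/(s + 5) ↔ e^(-5t); -6/(s - 5) ↔ -6e^(5t); 1/(s - 4) ↔ e^(4t).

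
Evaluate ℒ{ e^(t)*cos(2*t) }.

L{cos(2t)} = s/(s^2 + 4).
By the first shifting theorem, multiplying by e^(t) replaces s with s - 1.

(s - 1)/((s - 1)^2 + 4)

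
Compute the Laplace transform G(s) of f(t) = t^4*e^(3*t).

L{t^4} = 4!/s^5 = 24/s^5.
By the first shifting theorem, multiplying by e^(3t) replaces s with s - 3.

G(s) = 24/(s - 3)^5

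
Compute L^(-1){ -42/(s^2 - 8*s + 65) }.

-6*exp(4*t)*sin(7*t)

Rewrite the denominator: s^2 - 8*s + 65 = (s - 4)^2 + 49.
The form in (s - 4) signals a first-shifting-theorem factor e^(4t).
Since L{sin(7t)} = 7/(s^2 + 49), the inverse is e^(4*t)*sin(7*t), scaled by -6.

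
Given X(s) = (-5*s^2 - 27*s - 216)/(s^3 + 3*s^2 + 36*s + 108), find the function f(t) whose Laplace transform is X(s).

f(t) = -4*sin(6*t) - cos(6*t) - 4*exp(-3*t)

Factor the denominator: s^3 + 3*s^2 + 36*s + 108 = (s + 3)*(s^2 + 36).
Partial fraction decomposition gives [-4/(s + 3)] + [-s/(s^2 + 36)] + [-24/(s^2 + 36)].
Invert each term: -4/(s + 3) ↔ -4e^(-3t); -1·s/(s^2 + 36) ↔ -cos(6t); -4·6/(s^2 + 36) ↔ -4sin(6t).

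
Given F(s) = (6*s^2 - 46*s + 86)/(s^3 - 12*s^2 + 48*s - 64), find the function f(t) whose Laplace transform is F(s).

Factor the denominator: s^3 - 12*s^2 + 48*s - 64 = (s - 4)^3.
Partial fraction decomposition gives [6/(s - 4)] + [2/(s - 4)^2] + [-2/(s - 4)^3].
Invert each term: 6/(s - 4) ↔ 6e^(4t); 2/(s - 4)^2 ↔ 2t·e^(4t); -2/(s - 4)^3 ↔ (-1)t^2·e^(4t).

f(t) = -t^2*exp(4*t) + 2*t*exp(4*t) + 6*exp(4*t)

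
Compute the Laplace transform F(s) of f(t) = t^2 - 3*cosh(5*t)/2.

Apply the Laplace transform termwise.
L{t^2} = 2!/s^3 = 2/s^3; (-3/2)·[L{cosh(5t)} = s/(s^2 - 25)].

F(s) = -3*s/(2*(s^2 - 25)) + 2/s^3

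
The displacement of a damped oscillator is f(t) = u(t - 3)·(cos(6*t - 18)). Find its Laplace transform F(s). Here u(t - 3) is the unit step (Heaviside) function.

By the second shifting theorem, L{u(t - c)·g(t - c)} = e^(-cs)·G(s) with c = 3 and G(s) = L{g(t)}.
L{cos(6t)} = s/(s^2 + 36).

F(s) = s*exp(-3*s)/(s^2 + 36)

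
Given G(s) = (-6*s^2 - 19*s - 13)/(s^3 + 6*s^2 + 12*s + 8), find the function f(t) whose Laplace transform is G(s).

f(t) = t^2*exp(-2*t)/2 + 5*t*exp(-2*t) - 6*exp(-2*t)

Factor the denominator: s^3 + 6*s^2 + 12*s + 8 = (s + 2)^3.
Partial fraction decomposition gives [-6/(s + 2)] + [5/(s + 2)^2] + [(s + 2)^(-3)].
Invert each term: -6/(s + 2) ↔ -6e^(-2t); 5/(s + 2)^2 ↔ 5t·e^(-2t); 1/(s + 2)^3 ↔ (1/2)t^2·e^(-2t).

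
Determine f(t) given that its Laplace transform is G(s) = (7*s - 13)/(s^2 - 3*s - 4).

f(t) = 3*exp(4*t) + 4*exp(-t)

Factor the denominator: s^2 - 3*s - 4 = (s - 4)*(s + 1).
Partial fraction decomposition gives [3/(s - 4)] + [4/(s + 1)].
Invert each term: 3/(s - 4) ↔ 3e^(4t); 4/(s + 1) ↔ 4e^(-t).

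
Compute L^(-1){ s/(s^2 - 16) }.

Since L{cosh(4t)} = s/(s^2 - 16), the inverse is cosh(4*t).

cosh(4*t)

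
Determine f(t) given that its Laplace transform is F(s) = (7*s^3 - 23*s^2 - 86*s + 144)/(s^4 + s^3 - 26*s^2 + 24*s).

f(t) = -exp(4*t) - 2*exp(t) + 6 + 4*exp(-6*t)

Factor the denominator: s^4 + s^3 - 26*s^2 + 24*s = s*(s - 4)*(s - 1)*(s + 6).
Partial fraction decomposition gives [-2/(s - 1)] + [6/s] + [-1/(s - 4)] + [4/(s + 6)].
Invert each term: -2/(s - 1) ↔ -2e^(t); 6/(s - 0) ↔ 6e^(0t); -1/(s - 4) ↔ -e^(4t); 4/(s + 6) ↔ 4e^(-6t).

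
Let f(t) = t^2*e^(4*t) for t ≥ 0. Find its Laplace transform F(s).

F(s) = 2/(s - 4)^3

L{e^(4t)} = 1/(s - 4).
Then apply L{t^2·g(t)} = (-1)^2 d^2/ds^2[G(s)] with G(s) = 1/(s - 4):
differentiating 2 times and applying the sign gives 2/(s - 4)^3.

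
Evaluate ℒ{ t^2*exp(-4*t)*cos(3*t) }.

L{cos(3t)} = s/(s^2 + 9).
Multiplying by e^(-4t) shifts s → s + 4, so L{exp(-4*t)*cos(3*t)} = (s + 4)/((s + 4)^2 + 9).
Then apply L{t^2·g(t)} = (-1)^2 d^2/ds^2[G(s)] with G(s) = (s + 4)/((s + 4)^2 + 9):
differentiating 2 times and applying the sign gives 2*(s + 4)*(s^2 + 8*s - 11)/(s^2 + 8*s + 25)^3.

2*(s + 4)*(s^2 + 8*s - 11)/(s^2 + 8*s + 25)^3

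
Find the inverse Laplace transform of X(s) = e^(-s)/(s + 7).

The factor e^(-s) signals a time shift by c = 1 (second shifting theorem).
L{e^(-7t)} = 1/(s + 7), so L^-1{1/(s + 7)} = e^(-7*t).
Hence the inverse is u(t - 1) times that function evaluated at t - 1.

Heaviside(t - 1)*(exp(-7*t + 7))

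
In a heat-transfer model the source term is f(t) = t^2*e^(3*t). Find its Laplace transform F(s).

L{e^(3t)} = 1/(s - 3).
Then apply L{t^2·g(t)} = (-1)^2 d^2/ds^2[G(s)] with G(s) = 1/(s - 3):
differentiating 2 times and applying the sign gives 2/(s - 3)^3.

F(s) = 2/(s - 3)^3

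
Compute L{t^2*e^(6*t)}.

L{e^(6t)} = 1/(s - 6).
Then apply L{t^2·g(t)} = (-1)^2 d^2/ds^2[G(s)] with G(s) = 1/(s - 6):
differentiating 2 times and applying the sign gives 2/(s - 6)^3.

2/(s - 6)^3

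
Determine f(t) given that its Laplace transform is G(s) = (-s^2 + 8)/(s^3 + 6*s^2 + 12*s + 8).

Factor the denominator: s^3 + 6*s^2 + 12*s + 8 = (s + 2)^3.
Partial fraction decomposition gives [-1/(s + 2)] + [4/(s + 2)^2] + [4/(s + 2)^3].
Invert each term: -1/(s + 2) ↔ -e^(-2t); 4/(s + 2)^2 ↔ 4t·e^(-2t); 4/(s + 2)^3 ↔ (2)t^2·e^(-2t).

f(t) = 2*t^2*exp(-2*t) + 4*t*exp(-2*t) - exp(-2*t)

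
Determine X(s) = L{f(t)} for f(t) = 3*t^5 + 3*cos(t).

Apply the Laplace transform termwise.
(3)·[L{t^5} = 5!/s^6 = 120/s^6]; (3)·[L{cos(t)} = s/(s^2 + 1)].

X(s) = 3*s/(s^2 + 1) + 360/s^6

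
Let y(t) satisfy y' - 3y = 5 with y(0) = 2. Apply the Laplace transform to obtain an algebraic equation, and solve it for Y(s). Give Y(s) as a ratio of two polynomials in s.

Laplace-transform each side.
Using L{y'} = sY - y(0) = sY - 2, the left side becomes (s - 3)Y - (2).
The right side is L{5} = 5/s.
So (s - 3)Y = 5/s + (2).
Isolate Y and clear denominators.

Y(s) = (2*s + 5)/(s^2 - 3*s)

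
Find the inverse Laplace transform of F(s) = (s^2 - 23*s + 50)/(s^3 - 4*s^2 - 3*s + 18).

Factor the denominator: s^3 - 4*s^2 - 3*s + 18 = (s - 3)^2*(s + 2).
Partial fraction decomposition gives [-3/(s - 3)] + [-2/(s - 3)^2] + [4/(s + 2)].
Invert each term: -3/(s - 3) ↔ -3e^(3t); -2/(s - 3)^2 ↔ -2t·e^(3t); 4/(s + 2) ↔ 4e^(-2t).

-2*t*exp(3*t) - 3*exp(3*t) + 4*exp(-2*t)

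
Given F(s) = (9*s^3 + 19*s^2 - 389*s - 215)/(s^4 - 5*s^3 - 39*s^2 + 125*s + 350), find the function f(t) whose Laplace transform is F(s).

Factor the denominator: s^4 - 5*s^3 - 39*s^2 + 125*s + 350 = (s - 7)*(s - 5)*(s + 2)*(s + 5).
Partial fraction decomposition gives [4/(s - 5)] + [3/(s + 2)] + [5/(s - 7)] + [-3/(s + 5)].
Invert each term: 4/(s - 5) ↔ 4e^(5t); 3/(s + 2) ↔ 3e^(-2t); 5/(s - 7) ↔ 5e^(7t); -3/(s + 5) ↔ -3e^(-5t).

f(t) = 5*exp(7*t) + 4*exp(5*t) + 3*exp(-2*t) - 3*exp(-5*t)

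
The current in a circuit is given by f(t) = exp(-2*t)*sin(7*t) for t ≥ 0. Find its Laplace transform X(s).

X(s) = 7/((s + 2)^2 + 49)

L{sin(7t)} = 7/(s^2 + 49).
By the first shifting theorem, multiplying by e^(-2t) replaces s with s + 2.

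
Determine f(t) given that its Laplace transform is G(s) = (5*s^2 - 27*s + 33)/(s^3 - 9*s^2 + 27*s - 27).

Factor the denominator: s^3 - 9*s^2 + 27*s - 27 = (s - 3)^3.
Partial fraction decomposition gives [5/(s - 3)] + [3/(s - 3)^2] + [-3/(s - 3)^3].
Invert each term: 5/(s - 3) ↔ 5e^(3t); 3/(s - 3)^2 ↔ 3t·e^(3t); -3/(s - 3)^3 ↔ (-3/2)t^2·e^(3t).

f(t) = -3*t^2*exp(3*t)/2 + 3*t*exp(3*t) + 5*exp(3*t)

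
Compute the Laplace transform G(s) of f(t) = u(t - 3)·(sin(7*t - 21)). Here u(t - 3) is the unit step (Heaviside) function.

By the second shifting theorem, L{u(t - c)·g(t - c)} = e^(-cs)·H(s) with c = 3 and H(s) = L{g(t)}.
L{sin(7t)} = 7/(s^2 + 49).

G(s) = 7*exp(-3*s)/(s^2 + 49)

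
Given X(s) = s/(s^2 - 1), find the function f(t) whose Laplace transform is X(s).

f(t) = cosh(t)

Since L{cosh(t)} = s/(s^2 - 1), the inverse is cosh(t).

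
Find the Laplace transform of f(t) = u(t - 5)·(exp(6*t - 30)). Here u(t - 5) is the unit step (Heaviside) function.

By the second shifting theorem, L{u(t - c)·g(t - c)} = e^(-cs)·H(s) with c = 5 and H(s) = L{g(t)}.
L{e^(6t)} = 1/(s - 6).

exp(-5*s)/(s - 6)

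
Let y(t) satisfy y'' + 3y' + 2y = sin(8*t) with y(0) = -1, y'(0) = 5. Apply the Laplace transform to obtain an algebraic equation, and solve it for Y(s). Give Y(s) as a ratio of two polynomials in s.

Transform both sides with L{·}.
Using L{y''} = s^2 Y - s·y(0) - y'(0) and L{y'} = sY - y(0), with y(0) = -1, y'(0) = 5, the left side becomes (s^2 + 3*s + 2)Y - (-s + 2).
The right side is L{sin(8*t)} = 8/(s^2 + 64).
So (s^2 + 3*s + 2)Y = 8/(s^2 + 64) + (-s + 2).
Divide through and combine into a single rational function.

Y(s) = (-s^3 + 2*s^2 - 64*s + 136)/(s^4 + 3*s^3 + 66*s^2 + 192*s + 128)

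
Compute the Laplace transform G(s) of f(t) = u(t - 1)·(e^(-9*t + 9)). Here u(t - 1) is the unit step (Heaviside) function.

By the second shifting theorem, L{u(t - c)·g(t - c)} = e^(-cs)·H(s) with c = 1 and H(s) = L{g(t)}.
L{e^(-9t)} = 1/(s + 9).

G(s) = exp(-s)/(s + 9)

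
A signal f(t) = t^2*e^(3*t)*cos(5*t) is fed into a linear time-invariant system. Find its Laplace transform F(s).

L{cos(5t)} = s/(s^2 + 25).
Multiplying by e^(3t) shifts s → s - 3, so L{e^(3*t)*cos(5*t)} = (s - 3)/((s - 3)^2 + 25).
Then apply L{t^2·g(t)} = (-1)^2 d^2/ds^2[G(s)] with G(s) = (s - 3)/((s - 3)^2 + 25):
differentiating 2 times and applying the sign gives 2*(s - 3)*(s^2 - 6*s - 66)/(s^2 - 6*s + 34)^3.

F(s) = 2*(s - 3)*(s^2 - 6*s - 66)/(s^2 - 6*s + 34)^3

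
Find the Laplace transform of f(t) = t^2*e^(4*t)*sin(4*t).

L{sin(4t)} = 4/(s^2 + 16).
Multiplying by e^(4t) shifts s → s - 4, so L{e^(4*t)*sin(4*t)} = 4/((s - 4)^2 + 16).
Then apply L{t^2·g(t)} = (-1)^2 d^2/ds^2[G(s)] with G(s) = 4/((s - 4)^2 + 16):
differentiating 2 times and applying the sign gives 8*(3*s^2 - 24*s + 32)/(s^2 - 8*s + 32)^3.

8*(3*s^2 - 24*s + 32)/(s^2 - 8*s + 32)^3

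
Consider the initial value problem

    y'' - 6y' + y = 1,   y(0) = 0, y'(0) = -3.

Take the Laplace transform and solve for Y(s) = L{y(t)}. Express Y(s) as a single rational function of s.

Y(s) = (-3*s + 1)/(s^3 - 6*s^2 + s)

Laplace-transform each side.
The derivative rules (L{y''} = s^2 Y - s·y(0) - y'(0) and L{y'} = sY - y(0), with y(0) = 0, y'(0) = -3) turn the left side into (s^2 - 6*s + 1)Y - (-3).
The right side is L{1} = 1/s.
So (s^2 - 6*s + 1)Y = 1/s + (-3).
Isolate Y and clear denominators.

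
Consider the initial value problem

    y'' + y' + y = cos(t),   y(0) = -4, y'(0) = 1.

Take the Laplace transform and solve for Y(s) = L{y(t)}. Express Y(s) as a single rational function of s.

Y(s) = (-4*s^3 - 3*s^2 - 3*s - 3)/(s^4 + s^3 + 2*s^2 + s + 1)

Laplace-transform each side.
The derivative rules (L{y''} = s^2 Y - s·y(0) - y'(0) and L{y'} = sY - y(0), with y(0) = -4, y'(0) = 1) turn the left side into (s^2 + s + 1)Y - (-4*s - 3).
The right side is L{cos(t)} = s/(s^2 + 1).
So (s^2 + s + 1)Y = s/(s^2 + 1) + (-4*s - 3).
Isolate Y and clear denominators.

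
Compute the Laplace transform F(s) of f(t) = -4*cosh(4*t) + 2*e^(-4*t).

By linearity of the Laplace transform, transform each term separately.
(-4)·[L{cosh(4t)} = s/(s^2 - 16)]; (2)·[L{e^(-4t)} = 1/(s + 4)].

F(s) = -4*s/(s^2 - 16) + 2/(s + 4)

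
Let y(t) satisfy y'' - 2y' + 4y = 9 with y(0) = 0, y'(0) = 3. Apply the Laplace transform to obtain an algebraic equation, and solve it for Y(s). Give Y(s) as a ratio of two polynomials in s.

Y(s) = (3*s + 9)/(s^3 - 2*s^2 + 4*s)

Take the Laplace transform of both sides.
With L{y''} = s^2 Y - s·y(0) - y'(0) and L{y'} = sY - y(0), with y(0) = 0, y'(0) = 3: the LHS transforms to (s^2 - 2*s + 4)Y - (3).
The right side is L{9} = 9/s.
So (s^2 - 2*s + 4)Y = 9/s + (3).
Isolate Y and clear denominators.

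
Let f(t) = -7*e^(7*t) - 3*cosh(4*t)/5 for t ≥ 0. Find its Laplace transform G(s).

By linearity of the Laplace transform, transform each term separately.
(-7)·[L{e^(7t)} = 1/(s - 7)]; (-3/5)·[L{cosh(4t)} = s/(s^2 - 16)].

G(s) = -3*s/(5*(s^2 - 16)) - 7/(s - 7)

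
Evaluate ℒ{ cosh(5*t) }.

L{cosh(5t)} = s/(s^2 - 25).

s/(s^2 - 25)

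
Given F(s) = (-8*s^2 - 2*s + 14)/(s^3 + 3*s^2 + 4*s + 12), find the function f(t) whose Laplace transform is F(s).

f(t) = 5*sin(2*t) - 4*cos(2*t) - 4*exp(-3*t)

Factor the denominator: s^3 + 3*s^2 + 4*s + 12 = (s + 3)*(s^2 + 4).
Partial fraction decomposition gives [-4/(s + 3)] + [-4*s/(s^2 + 4)] + [10/(s^2 + 4)].
Invert each term: -4/(s + 3) ↔ -4e^(-3t); -4·s/(s^2 + 4) ↔ -4cos(2t); 5·2/(s^2 + 4) ↔ 5sin(2t).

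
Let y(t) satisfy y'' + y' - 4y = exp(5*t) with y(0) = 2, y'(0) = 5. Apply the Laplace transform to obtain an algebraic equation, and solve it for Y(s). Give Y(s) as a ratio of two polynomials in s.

Laplace-transform each side.
With L{y''} = s^2 Y - s·y(0) - y'(0) and L{y'} = sY - y(0), with y(0) = 2, y'(0) = 5: the LHS transforms to (s^2 + s - 4)Y - (2*s + 7).
The right side is L{exp(5*t)} = 1/(s - 5).
So (s^2 + s - 4)Y = 1/(s - 5) + (2*s + 7).
Solve for Y(s) and write it as one ratio of polynomials.

Y(s) = (2*s^2 - 3*s - 34)/(s^3 - 4*s^2 - 9*s + 20)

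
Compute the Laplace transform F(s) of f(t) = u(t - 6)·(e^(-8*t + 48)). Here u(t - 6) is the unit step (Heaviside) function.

By the second shifting theorem, L{u(t - c)·g(t - c)} = e^(-cs)·G(s) with c = 6 and G(s) = L{g(t)}.
L{e^(-8t)} = 1/(s + 8).

F(s) = exp(-6*s)/(s + 8)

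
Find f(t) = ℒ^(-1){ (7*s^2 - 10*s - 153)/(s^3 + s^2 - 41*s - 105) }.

Factor the denominator: s^3 + s^2 - 41*s - 105 = (s - 7)*(s + 3)*(s + 5).
Partial fraction decomposition gives [3/(s + 5)] + [1/(s - 7)] + [3/(s + 3)].
Invert each term: 3/(s + 5) ↔ 3e^(-5t); 1/(s - 7) ↔ e^(7t); 3/(s + 3) ↔ 3e^(-3t).

f(t) = exp(7*t) + 3*exp(-3*t) + 3*exp(-5*t)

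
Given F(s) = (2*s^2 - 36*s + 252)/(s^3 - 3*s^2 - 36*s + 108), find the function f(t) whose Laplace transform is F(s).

f(t) = 3*exp(6*t) - 6*exp(3*t) + 5*exp(-6*t)

Factor the denominator: s^3 - 3*s^2 - 36*s + 108 = (s - 6)*(s - 3)*(s + 6).
Partial fraction decomposition gives [3/(s - 6)] + [-6/(s - 3)] + [5/(s + 6)].
Invert each term: 3/(s - 6) ↔ 3e^(6t); -6/(s - 3) ↔ -6e^(3t); 5/(s + 6) ↔ 5e^(-6t).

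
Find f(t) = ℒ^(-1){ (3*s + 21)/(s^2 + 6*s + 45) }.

Complete the square in the denominator: s^2 + 6*s + 45 = (s + 3)^2 + 6^2.
Split the numerator to match: 3*s + 21 = 3·(s + 3) + 2·6.
Invert each term: 3·(s + 3)/((s + 3)^2 + 36) ↔ 3e^(-3t)cos(6t); 2·6/((s + 3)^2 + 36) ↔ 2e^(-3t)sin(6t).

f(t) = 2*exp(-3*t)*sin(6*t) + 3*exp(-3*t)*cos(6*t)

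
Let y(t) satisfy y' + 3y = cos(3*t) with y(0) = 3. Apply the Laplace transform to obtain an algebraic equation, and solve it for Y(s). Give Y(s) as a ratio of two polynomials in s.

Y(s) = (3*s^2 + s + 27)/(s^3 + 3*s^2 + 9*s + 27)

Transform both sides with L{·}.
The derivative rules (L{y'} = sY - y(0) = sY - 3) turn the left side into (s + 3)Y - (3).
The right side is L{cos(3*t)} = s/(s^2 + 9).
So (s + 3)Y = s/(s^2 + 9) + (3).
Isolate Y and clear denominators.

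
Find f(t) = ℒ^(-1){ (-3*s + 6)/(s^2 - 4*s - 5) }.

f(t) = -3*exp(2*t)*cosh(3*t)

Rewrite the denominator: s^2 - 4*s - 5 = (s - 2)^2 - 9.
The form in (s - 2) signals a first-shifting-theorem factor e^(2t).
Since L{cosh(3t)} = s/(s^2 - 9), the inverse is exp(2*t)*cosh(3*t), scaled by -3.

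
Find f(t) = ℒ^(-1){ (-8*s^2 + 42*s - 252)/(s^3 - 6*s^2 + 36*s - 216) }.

Factor the denominator: s^3 - 6*s^2 + 36*s - 216 = (s - 6)*(s^2 + 36).
Partial fraction decomposition gives [-4/(s - 6)] + [-4*s/(s^2 + 36)] + [18/(s^2 + 36)].
Invert each term: -4/(s - 6) ↔ -4e^(6t); -4·s/(s^2 + 36) ↔ -4cos(6t); 3·6/(s^2 + 36) ↔ 3sin(6t).

f(t) = -4*exp(6*t) + 3*sin(6*t) - 4*cos(6*t)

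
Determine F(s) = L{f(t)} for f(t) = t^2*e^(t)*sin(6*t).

F(s) = 36*(s^2 - 2*s - 11)/(s^2 - 2*s + 37)^3

L{sin(6t)} = 6/(s^2 + 36).
Multiplying by e^(t) shifts s → s - 1, so L{e^(t)*sin(6*t)} = 6/((s - 1)^2 + 36).
Then apply L{t^2·g(t)} = (-1)^2 d^2/ds^2[G(s)] with G(s) = 6/((s - 1)^2 + 36):
differentiating 2 times and applying the sign gives 36*(s^2 - 2*s - 11)/(s^2 - 2*s + 37)^3.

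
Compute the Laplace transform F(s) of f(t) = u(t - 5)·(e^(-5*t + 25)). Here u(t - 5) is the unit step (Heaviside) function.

By the second shifting theorem, L{u(t - c)·g(t - c)} = e^(-cs)·G(s) with c = 5 and G(s) = L{g(t)}.
L{e^(-5t)} = 1/(s + 5).

F(s) = exp(-5*s)/(s + 5)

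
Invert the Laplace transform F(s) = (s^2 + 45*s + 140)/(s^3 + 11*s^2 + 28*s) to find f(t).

f(t) = 5 + 2*exp(-4*t) - 6*exp(-7*t)

Factor the denominator: s^3 + 11*s^2 + 28*s = s*(s + 4)*(s + 7).
Partial fraction decomposition gives [5/s] + [-6/(s + 7)] + [2/(s + 4)].
Invert each term: 5/(s - 0) ↔ 5e^(0t); -6/(s + 7) ↔ -6e^(-7t); 2/(s + 4) ↔ 2e^(-4t).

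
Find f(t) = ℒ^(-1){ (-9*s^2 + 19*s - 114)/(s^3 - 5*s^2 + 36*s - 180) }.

f(t) = -4*exp(5*t) - sin(6*t) - 5*cos(6*t)

Factor the denominator: s^3 - 5*s^2 + 36*s - 180 = (s - 5)*(s^2 + 36).
Partial fraction decomposition gives [-4/(s - 5)] + [-5*s/(s^2 + 36)] + [-6/(s^2 + 36)].
Invert each term: -4/(s - 5) ↔ -4e^(5t); -5·s/(s^2 + 36) ↔ -5cos(6t); -1·6/(s^2 + 36) ↔ -sin(6t).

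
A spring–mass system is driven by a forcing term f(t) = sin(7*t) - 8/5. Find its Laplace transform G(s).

G(s) = 7/(s^2 + 49) - 8/(5*s)

The transform is linear, so treat each term independently.
L{-8/5} = (-8/5)/s; L{sin(7t)} = 7/(s^2 + 49).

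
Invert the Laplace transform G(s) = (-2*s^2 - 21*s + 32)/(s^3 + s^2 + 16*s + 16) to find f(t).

f(t) = -4*sin(4*t) - 5*cos(4*t) + 3*exp(-t)

Factor the denominator: s^3 + s^2 + 16*s + 16 = (s + 1)*(s^2 + 16).
Partial fraction decomposition gives [3/(s + 1)] + [-5*s/(s^2 + 16)] + [-16/(s^2 + 16)].
Invert each term: 3/(s + 1) ↔ 3e^(-t); -5·s/(s^2 + 16) ↔ -5cos(4t); -4·4/(s^2 + 16) ↔ -4sin(4t).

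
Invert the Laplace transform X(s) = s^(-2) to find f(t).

Since L{t} = 1!/s^2 = 1/s^2, the inverse is t.

f(t) = t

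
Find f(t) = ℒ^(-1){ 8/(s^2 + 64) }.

f(t) = sin(8*t)

Since L{sin(8t)} = 8/(s^2 + 64), the inverse is sin(8*t).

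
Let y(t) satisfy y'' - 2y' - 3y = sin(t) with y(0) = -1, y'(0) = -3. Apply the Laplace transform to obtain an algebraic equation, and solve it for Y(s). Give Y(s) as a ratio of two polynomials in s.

Y(s) = (-s^3 - s^2 - s)/(s^4 - 2*s^3 - 2*s^2 - 2*s - 3)

Take the Laplace transform of both sides.
The derivative rules (L{y''} = s^2 Y - s·y(0) - y'(0) and L{y'} = sY - y(0), with y(0) = -1, y'(0) = -3) turn the left side into (s^2 - 2*s - 3)Y - (-s - 1).
The right side is L{sin(t)} = 1/(s^2 + 1).
So (s^2 - 2*s - 3)Y = 1/(s^2 + 1) + (-s - 1).
Solve for Y(s) and write it as one ratio of polynomials.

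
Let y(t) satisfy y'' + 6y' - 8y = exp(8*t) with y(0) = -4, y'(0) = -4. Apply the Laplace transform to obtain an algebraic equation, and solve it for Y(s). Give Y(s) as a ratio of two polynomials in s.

Y(s) = (-4*s^2 + 4*s + 225)/(s^3 - 2*s^2 - 56*s + 64)

Laplace-transform each side.
The derivative rules (L{y''} = s^2 Y - s·y(0) - y'(0) and L{y'} = sY - y(0), with y(0) = -4, y'(0) = -4) turn the left side into (s^2 + 6*s - 8)Y - (-4*s - 28).
The right side is L{exp(8*t)} = 1/(s - 8).
So (s^2 + 6*s - 8)Y = 1/(s - 8) + (-4*s - 28).
Isolate Y and clear denominators.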